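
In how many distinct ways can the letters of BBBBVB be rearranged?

Letters (B:5, V:1). Total letters: 6.
Permutations = 6!/(5!).

Final answer: 6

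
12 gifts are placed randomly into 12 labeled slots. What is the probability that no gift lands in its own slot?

Use the recurrence D(n) = (n-1)(D(n-1) + D(n-2)) with D(0)=1, D(1)=0.
Building up: D(2)=1, D(3)=2, D(4)=9, D(5)=44, D(6)=265, D(7)=1854, D(8)=14833, D(9)=133496, D(10)=1334961, D(11)=14684570, D(12)=176214841.
Total arrangements: 12! = 479001600.
Probability = D(12)/12! = 16019531/43545600.

Final answer: D(12)/12! = 176214841/479001600 = 0.367879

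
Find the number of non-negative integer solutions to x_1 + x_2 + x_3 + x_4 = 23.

Stars and bars with 23 stars and 3 bars:
C(23+4-1, 4-1) = C(26,3).

Final answer: C(26,3) = 2600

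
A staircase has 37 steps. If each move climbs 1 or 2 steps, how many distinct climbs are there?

Condition on the final move: it is a 1-step (f(n-1) ways to get there) or a 2-step (f(n-2) ways), so f(n) = f(n-1) + f(n-2), with f(1)=1, f(2)=2.
Building up term by term: f(1)=1, f(2)=2, f(3)=3, f(4)=5, f(5)=8, f(6)=13, f(7)=21, f(8)=34, f(9)=55, f(10)=89, f(11)=144, f(12)=233, f(13)=377, f(14)=610, f(15)=987, f(16)=1597, f(17)=2584, f(18)=4181, f(19)=6765, f(20)=10946, f(21)=17711, f(22)=28657, f(23)=46368, f(24)=75025, f(25)=121393, f(26)=196418, f(27)=317811, f(28)=514229, f(29)=832040, f(30)=1346269, f(31)=2178309, f(32)=3524578, f(33)=5702887, f(34)=9227465, f(35)=14930352, f(36)=24157817, f(37)=39088169.

Final answer: 39088169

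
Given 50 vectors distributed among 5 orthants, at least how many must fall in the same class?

By pigeonhole with 50 objects and 5 categories: ceiling(50/5).

Final answer: 10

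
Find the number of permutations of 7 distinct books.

The number of ways to arrange 7 distinct objects is 7!.

Final answer: 7! = 5040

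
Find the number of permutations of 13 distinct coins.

The number of ways to arrange 13 distinct objects is 13!.

Final answer: 13! = 6227020800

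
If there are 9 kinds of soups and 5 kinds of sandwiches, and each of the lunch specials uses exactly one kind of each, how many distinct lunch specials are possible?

By the multiplication principle: 9 x 5.

Final answer: 45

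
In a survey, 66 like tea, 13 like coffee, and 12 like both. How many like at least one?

|A union B| = |A| + |B| - |A intersect B| = 66 + 13 - 12.

Final answer: 67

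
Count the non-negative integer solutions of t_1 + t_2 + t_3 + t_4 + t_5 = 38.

Stars and bars with 38 stars and 4 bars:
C(38+5-1, 5-1) = C(42,4).

Final answer: C(42,4) = 111930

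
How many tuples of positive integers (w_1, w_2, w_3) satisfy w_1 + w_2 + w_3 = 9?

Substitute w'_i = w_i - 1 (so w'_i >= 0). Then sum w'_i = 9 - 3 = 6.
Stars and bars: C(6+3-1, 3-1) = C(8,2).

Final answer: C(8,2) = 28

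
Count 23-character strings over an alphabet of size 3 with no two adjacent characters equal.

Let g(n) count such strings. g(1) = 3, and each valid string of length n-1 extends in 2 ways (any symbol but the last), so g(n) = 2 g(n-1).
Total: g(23) = 3 x 2^22.

Final answer: 3 x 2^{22} = 12582912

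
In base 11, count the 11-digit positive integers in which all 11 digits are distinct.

First digit: 10 (nonzero). Second: 10 (not first). Third: 9, etc.
Total: 10 x 10 x 9 x 8 x 7 x 6 x 5 x 4 x 3 x 2 x 1.

Final answer: 36288000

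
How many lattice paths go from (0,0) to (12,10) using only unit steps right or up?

Each path has 12 right steps and 10 up steps in some order (22 steps total).
Choose which 10 of the 22 steps are up: C(22,10).

Final answer: C(22,10) = 646646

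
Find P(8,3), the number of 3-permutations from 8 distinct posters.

P(8,3) = 8!/(8-3)! = 8!/5!.

Final answer: P(8,3) = 336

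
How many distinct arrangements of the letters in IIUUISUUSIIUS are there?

Letters (I:5, S:3, U:5). Total letters: 13.
Permutations = 13!/(5! x 5! x 3!).

Final answer: 72072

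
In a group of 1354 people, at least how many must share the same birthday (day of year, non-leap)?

There are 365 possible values for birthday (day of year, non-leap). With 1354 people and 365 categories, by pigeonhole: ceiling(1354/365).

Final answer: 4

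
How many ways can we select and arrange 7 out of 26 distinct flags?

P(26,7) = 26!/(26-7)! = 26!/19!.

Final answer: P(26,7) = 3315312000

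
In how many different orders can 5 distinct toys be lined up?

The number of ways to arrange 5 distinct objects is 5!.

Final answer: 5! = 120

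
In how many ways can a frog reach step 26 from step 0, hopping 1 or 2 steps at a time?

Let f(n) be the number of climbs. Removing the last move (1 or 2 steps) gives f(n) = f(n-1) + f(n-2); base cases f(1)=1, f(2)=2.
Iterating the recurrence: f(1)=1, f(2)=2, f(3)=3, f(4)=5, f(5)=8, f(6)=13, f(7)=21, f(8)=34, f(9)=55, f(10)=89, f(11)=144, f(12)=233, f(13)=377, f(14)=610, f(15)=987, f(16)=1597, f(17)=2584, f(18)=4181, f(19)=6765, f(20)=10946, f(21)=17711, f(22)=28657, f(23)=46368, f(24)=75025, f(25)=121393, f(26)=196418.

Final answer: 196418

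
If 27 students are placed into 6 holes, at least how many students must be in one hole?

By the pigeonhole principle: ceiling(27/6).

Final answer: 5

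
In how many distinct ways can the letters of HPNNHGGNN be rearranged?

Letters (G:2, H:2, N:4, P:1). Total letters: 9.
Permutations = 9!/(4! x 2! x 2!).

Final answer: 3780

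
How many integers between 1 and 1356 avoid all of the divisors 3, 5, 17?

|div by 3|=452, |div by 5|=271, |div by 17|=79.
|div by 3&5|=90, |div by 3&17|=26, |div by 5&17|=15, |div by all|=5.
By inclusion-exclusion, divisible by at least one: 452+271+79-90-26-15+5 = 676.
Not divisible by any: 1356 - 676.

Final answer: 680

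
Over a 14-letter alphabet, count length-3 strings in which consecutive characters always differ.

First character: 14 choices. Each subsequent: 13 choices (must differ from the previous one).
Total: 14 x 13^2.

Final answer: 14 x 13^{2} = 2366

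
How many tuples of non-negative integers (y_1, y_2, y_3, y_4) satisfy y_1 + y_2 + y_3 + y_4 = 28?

Stars and bars with 28 stars and 3 bars:
C(28+4-1, 4-1) = C(31,3).

Final answer: C(31,3) = 4495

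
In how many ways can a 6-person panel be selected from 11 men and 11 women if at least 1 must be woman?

Sum over valid woman counts:
C(11,1)C(11,5) = 5082
C(11,2)C(11,4) = 18150
C(11,3)C(11,3) = 27225
C(11,4)C(11,2) = 18150
C(11,5)C(11,1) = 5082
C(11,6)C(11,0) = 462
Total: 5082 + 18150 + 27225 + 18150 + 5082 + 462.

Final answer: 74151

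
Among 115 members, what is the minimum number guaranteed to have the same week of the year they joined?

There are 52 possible values for week of the year they joined. With 115 members and 52 categories, by pigeonhole: ceiling(115/52).

Final answer: 3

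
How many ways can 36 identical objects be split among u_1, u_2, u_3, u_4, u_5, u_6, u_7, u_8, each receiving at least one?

Substitute u'_i = u_i - 1 (so u'_i >= 0). Then sum u'_i = 36 - 8 = 28.
Stars and bars: C(28+8-1, 8-1) = C(35,7).

Final answer: C(35,7) = 6724520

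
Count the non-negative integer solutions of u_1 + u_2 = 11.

Stars and bars with 11 stars and 1 bars:
C(11+2-1, 2-1) = C(12,1).

Final answer: C(12,1) = 12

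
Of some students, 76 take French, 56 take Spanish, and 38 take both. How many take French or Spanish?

|A union B| = |A| + |B| - |A intersect B| = 76 + 56 - 38.

Final answer: 94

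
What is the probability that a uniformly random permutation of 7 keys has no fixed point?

Use the recurrence D(n) = (n-1)(D(n-1) + D(n-2)) with D(0)=1, D(1)=0.
Building up: D(2)=1, D(3)=2, D(4)=9, D(5)=44, D(6)=265, D(7)=1854.
Total arrangements: 7! = 5040.
Probability = D(7)/7! = 103/280.

Final answer: D(7)/7! = 1854/5040 = 0.367857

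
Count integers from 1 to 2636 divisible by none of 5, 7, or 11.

|div by 5|=527, |div by 7|=376, |div by 11|=239.
|div by 5&7|=75, |div by 5&11|=47, |div by 7&11|=34, |div by all|=6.
By inclusion-exclusion, divisible by at least one: 527+376+239-75-47-34+6 = 992.
Not divisible by any: 2636 - 992.

Final answer: 1644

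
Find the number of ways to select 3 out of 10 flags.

C(10,3) = 10!/(3! x 7!).

Final answer: \binom{10}{3} = 120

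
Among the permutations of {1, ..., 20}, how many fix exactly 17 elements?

Choose which 17 elements are fixed: C(20,17) = 1140.
Derange the remaining 3 using D(j) = (j-1)(D(j-1) + D(j-2)), D(0)=1, D(1)=0: D(2)=1, D(3)=2.
Total: 1140 x 2.

Final answer: C(20,17) D(3) = 2280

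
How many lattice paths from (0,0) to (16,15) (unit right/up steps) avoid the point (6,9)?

Total paths to (16,15): C(31,15) = 300540195.
Paths through (6,9): C(15,9) x C(16,6) = 40080040.
Avoiding (6,9): 300540195 - 40080040.

Final answer: 260460155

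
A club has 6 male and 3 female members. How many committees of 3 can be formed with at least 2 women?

Sum over valid woman counts:
C(3,2)C(6,1) = 18
C(3,3)C(6,0) = 1
Total: 18 + 1.

Final answer: 19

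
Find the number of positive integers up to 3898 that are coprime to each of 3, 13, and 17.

|div by 3|=1299, |div by 13|=299, |div by 17|=229.
|div by 3&13|=99, |div by 3&17|=76, |div by 13&17|=17, |div by all|=5.
By inclusion-exclusion, divisible by at least one: 1299+299+229-99-76-17+5 = 1640.
Not divisible by any: 3898 - 1640.

Final answer: 2258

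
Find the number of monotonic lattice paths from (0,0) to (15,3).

Each path has 15 right steps and 3 up steps in some order (18 steps total).
Choose which 3 of the 18 steps are up: C(18,3).

Final answer: C(18,3) = 816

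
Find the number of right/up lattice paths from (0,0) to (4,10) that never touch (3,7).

Total paths to (4,10): C(14,10) = 1001.
Paths through (3,7): C(10,7) x C(4,3) = 480.
Avoiding (3,7): 1001 - 480.

Final answer: 521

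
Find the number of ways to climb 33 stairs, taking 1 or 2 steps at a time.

Let f(n) count the ways. The last step is size 1 or 2, so f(n) = f(n-1) + f(n-2) with f(1)=1, f(2)=2.
Iterating the recurrence: f(1)=1, f(2)=2, f(3)=3, f(4)=5, f(5)=8, f(6)=13, f(7)=21, f(8)=34, f(9)=55, f(10)=89, f(11)=144, f(12)=233, f(13)=377, f(14)=610, f(15)=987, f(16)=1597, f(17)=2584, f(18)=4181, f(19)=6765, f(20)=10946, f(21)=17711, f(22)=28657, f(23)=46368, f(24)=75025, f(25)=121393, f(26)=196418, f(27)=317811, f(28)=514229, f(29)=832040, f(30)=1346269, f(31)=2178309, f(32)=3524578, f(33)=5702887.

Final answer: 5702887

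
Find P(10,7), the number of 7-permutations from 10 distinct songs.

P(10,7) = 10!/(10-7)! = 10!/3!.

Final answer: P(10,7) = 604800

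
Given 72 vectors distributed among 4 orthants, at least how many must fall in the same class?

By pigeonhole with 72 objects and 4 categories: ceiling(72/4).

Final answer: 18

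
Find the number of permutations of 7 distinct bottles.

The number of ways to arrange 7 distinct objects is 7!.

Final answer: 7! = 5040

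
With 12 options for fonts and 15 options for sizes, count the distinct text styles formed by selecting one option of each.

By the multiplication principle: 12 x 15.

Final answer: 180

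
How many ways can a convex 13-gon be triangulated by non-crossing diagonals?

The structures are counted by the Catalan number C_n. Here n = 13 - 2 = 11.
Using C_0 = 1 and C_(k+1) = C_k x 2(2k+1)/(k+2), build up term by term: C_1=1, C_2=2, C_3=5, C_4=14, C_5=42, C_6=132, C_7=429, C_8=1430, C_9=4862, C_10=16796, C_11=58786.

Final answer: C_{11} = 58786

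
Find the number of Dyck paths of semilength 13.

Total monotonic paths to (13,13): C(26,13) = 10400600.
Reflecting each bad path at its first crossing gives a bijection with paths to (12,14): C(26,14) = 9657700.
Valid Dyck paths: 10400600 - 9657700.
(This is the Catalan number C_{13}.)

Final answer: C_{13} = 742900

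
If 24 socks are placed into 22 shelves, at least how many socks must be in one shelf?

By the pigeonhole principle: ceiling(24/22).

Final answer: 2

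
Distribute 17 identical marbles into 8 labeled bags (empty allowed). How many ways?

Stars and bars: C(n+k-1, k-1) = C(24,7).

Final answer: C(24,7) = 346104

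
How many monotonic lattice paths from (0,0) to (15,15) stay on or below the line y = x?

Total monotonic paths to (15,15): C(30,15) = 155117520.
Reflecting each bad path at its first crossing gives a bijection with paths to (14,16): C(30,16) = 145422675.
Valid Dyck paths: 155117520 - 145422675.
(Check: C(30,15) - C(30,16) = C(30,15)/16, the Catalan number C_{15}.)

Final answer: C_{15} = 9694845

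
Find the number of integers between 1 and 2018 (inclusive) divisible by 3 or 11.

Multiples of 3: 672. Multiples of 11: 183. Of both (lcm=33): 61.
By inclusion-exclusion: 672 + 183 - 61.

Final answer: 794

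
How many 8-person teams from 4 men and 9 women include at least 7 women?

Sum over valid woman counts:
C(9,7)C(4,1) = 144
C(9,8)C(4,0) = 9
Total: 144 + 9.

Final answer: 153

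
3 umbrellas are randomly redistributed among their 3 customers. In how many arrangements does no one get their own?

D(n) = (n-1)(D(n-1) + D(n-2)), D(0)=1, D(1)=0.
D(2) = 1 x (0 + 1) = 1
D(3) = 2 x (D(2) + D(1)) = 2 x (1 + 0)

Final answer: D(3) = 2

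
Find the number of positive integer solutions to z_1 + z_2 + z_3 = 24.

Substitute z'_i = z_i - 1 (so z'_i >= 0). Then sum z'_i = 24 - 3 = 21.
Stars and bars: C(21+3-1, 3-1) = C(23,2).

Final answer: C(23,2) = 253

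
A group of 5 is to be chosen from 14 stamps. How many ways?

C(14,5) = 14!/(5! x (14-5)!).

Final answer: C(14,5) = 2002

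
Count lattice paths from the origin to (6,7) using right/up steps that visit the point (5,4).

Paths (0,0)->(5,4): C(9,4) = 126.
Paths (5,4)->(6,7): C(4,3) = 4.
By multiplication principle: 126 x 4.

Final answer: 504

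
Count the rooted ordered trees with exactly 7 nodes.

This is counted by the nth Catalan number C_n. Here n = 7 - 1 = 6.
Using C_0 = 1 and C_(k+1) = C_k x 2(2k+1)/(k+2), build up term by term: C_1=1, C_2=2, C_3=5, C_4=14, C_5=42, C_6=132.

Final answer: C_{6} = 132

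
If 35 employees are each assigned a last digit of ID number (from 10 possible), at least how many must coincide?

There are 10 possible values for last digit of ID number. With 35 employees and 10 categories, by pigeonhole: ceiling(35/10).

Final answer: 4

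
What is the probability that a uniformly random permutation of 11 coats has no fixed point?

D(n) = (n-1)(D(n-1) + D(n-2)), D(0)=1, D(1)=0.
Building up: D(2)=1, D(3)=2, D(4)=9, D(5)=44, D(6)=265, D(7)=1854, D(8)=14833, D(9)=133496, D(10)=1334961, D(11)=14684570.
Total arrangements: 11! = 39916800.
Probability = D(11)/11! = 1468457/3991680.

Final answer: D(11)/11! = 14684570/39916800 = 0.367879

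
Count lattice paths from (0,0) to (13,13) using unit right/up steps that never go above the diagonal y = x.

Total monotonic paths to (13,13): C(26,13) = 10400600.
By the reflection principle, paths that go above the diagonal number C(26,14) = 9657700.
Valid Dyck paths: 10400600 - 9657700.
(Check: C(26,13) - C(26,14) = C(26,13)/14, the Catalan number C_{13}.)

Final answer: C_{13} = 742900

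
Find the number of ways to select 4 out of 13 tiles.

C(13,4) = 13!/(4! x (13-4)!).

Final answer: C(13,4) = 715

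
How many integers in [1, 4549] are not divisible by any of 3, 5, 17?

|div by 3|=1516, |div by 5|=909, |div by 17|=267.
|div by 3&5|=303, |div by 3&17|=89, |div by 5&17|=53, |div by all|=17.
By inclusion-exclusion, divisible by at least one: 1516+909+267-303-89-53+17 = 2264.
Not divisible by any: 4549 - 2264.

Final answer: 2285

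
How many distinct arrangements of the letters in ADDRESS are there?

Letters (A:1, D:2, E:1, R:1, S:2). Total letters: 7.
Permutations = 7!/(2! x 2!).

Final answer: 1260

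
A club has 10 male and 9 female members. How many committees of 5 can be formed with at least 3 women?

Sum over valid woman counts:
C(9,3)C(10,2) = 3780
C(9,4)C(10,1) = 1260
C(9,5)C(10,0) = 126
Total: 3780 + 1260 + 126.

Final answer: 5166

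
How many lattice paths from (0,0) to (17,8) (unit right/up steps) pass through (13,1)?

Paths (0,0)->(13,1): C(14,1) = 14.
Paths (13,1)->(17,8): C(11,7) = 330.
By multiplication principle: 14 x 330.

Final answer: 4620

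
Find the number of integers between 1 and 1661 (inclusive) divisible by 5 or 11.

Multiples of 5: 332. Multiples of 11: 151. Of both (lcm=55): 30.
By inclusion-exclusion: 332 + 151 - 30.

Final answer: 453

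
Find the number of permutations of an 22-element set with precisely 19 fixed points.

Choose which 19 elements are fixed: C(22,19) = 1540.
Derange the remaining 3 using D(j) = (j-1)(D(j-1) + D(j-2)), D(0)=1, D(1)=0: D(2)=1, D(3)=2.
Total: 1540 x 2.

Final answer: C(22,19) D(3) = 3080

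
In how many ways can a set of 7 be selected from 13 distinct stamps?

C(13,7) = 13!/(7! x (13-7)!).

Final answer: C(13,7) = 1716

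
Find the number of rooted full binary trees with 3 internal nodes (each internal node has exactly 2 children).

The structures are counted by the Catalan number C_n. Here n = 3.
Using C_0 = 1 and C_(k+1) = C_k x 2(2k+1)/(k+2), build up term by term: C_1=1, C_2=2, C_3=5.

Final answer: C_{3} = 5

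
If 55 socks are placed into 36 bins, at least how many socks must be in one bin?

By the pigeonhole principle: ceiling(55/36).

Final answer: 2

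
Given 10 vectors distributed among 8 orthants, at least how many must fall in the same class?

By pigeonhole with 10 objects and 8 categories: ceiling(10/8).

Final answer: 2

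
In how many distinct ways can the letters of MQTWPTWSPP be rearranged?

Letters (M:1, P:3, Q:1, S:1, T:2, W:2). Total letters: 10.
Permutations = 10!/(3! x 2! x 2!).

Final answer: 151200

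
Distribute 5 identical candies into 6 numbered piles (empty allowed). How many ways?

Stars and bars: C(n+k-1, k-1) = C(10,5).

Final answer: C(10,5) = 252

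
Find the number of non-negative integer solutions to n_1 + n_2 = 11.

Stars and bars with 11 stars and 1 bars:
C(11+2-1, 2-1) = C(12,1).

Final answer: C(12,1) = 12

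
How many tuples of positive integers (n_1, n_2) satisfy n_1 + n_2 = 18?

Substitute n'_i = n_i - 1 (so n'_i >= 0). Then sum n'_i = 18 - 2 = 16.
Stars and bars: C(16+2-1, 2-1) = C(17,1).

Final answer: C(17,1) = 17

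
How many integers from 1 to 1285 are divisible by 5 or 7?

Multiples of 5: 257. Multiples of 7: 183. Of both (lcm=35): 36.
By inclusion-exclusion: 257 + 183 - 36.

Final answer: 404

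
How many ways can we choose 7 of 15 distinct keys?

C(15,7) = 15!/(7! x 8!).

Final answer: \binom{15}{7} = 6435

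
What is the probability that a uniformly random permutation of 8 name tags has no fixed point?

D(n) = (n-1)(D(n-1) + D(n-2)), D(0)=1, D(1)=0.
Building up: D(2)=1, D(3)=2, D(4)=9, D(5)=44, D(6)=265, D(7)=1854, D(8)=14833.
Total arrangements: 8! = 40320.
Probability = D(8)/8! = 2119/5760.

Final answer: D(8)/8! = 14833/40320 = 0.367882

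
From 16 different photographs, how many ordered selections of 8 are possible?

P(16,8) = 16!/(16-8)! = 16!/8!.

Final answer: P(16,8) = 518918400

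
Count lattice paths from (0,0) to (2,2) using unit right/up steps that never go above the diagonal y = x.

Total monotonic paths to (2,2): C(4,2) = 6.
Reflecting each bad path at its first crossing gives a bijection with paths to (1,3): C(4,3) = 4.
Valid Dyck paths: 6 - 4.
(Equivalently, C_{2} = C(4,2)/3 = 6/3.)

Final answer: C_{2} = 2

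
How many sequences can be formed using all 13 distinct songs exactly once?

The number of ways to arrange 13 distinct objects is 13!.

Final answer: 13! = 6227020800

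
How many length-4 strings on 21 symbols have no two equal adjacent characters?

First character: 21 choices. Each subsequent: 20 choices (must differ from the previous one).
Total: 21 x 20^3.

Final answer: 21 x 20^{3} = 168000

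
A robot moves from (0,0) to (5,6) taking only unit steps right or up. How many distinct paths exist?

Each path has 5 right steps and 6 up steps in some order (11 steps total).
Choose which 6 of the 11 steps are up: C(11,6).

Final answer: C(11,6) = 462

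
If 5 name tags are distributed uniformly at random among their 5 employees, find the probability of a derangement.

Use the recurrence D(n) = (n-1)(D(n-1) + D(n-2)) with D(0)=1, D(1)=0.
Building up: D(2)=1, D(3)=2, D(4)=9, D(5)=44.
Total arrangements: 5! = 120.
Probability = D(5)/5! = 11/30.

Final answer: D(5)/5! = 44/120 = 0.366667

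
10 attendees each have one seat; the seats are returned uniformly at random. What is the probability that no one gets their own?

Derangements satisfy D(n) = (n-1)(D(n-1) + D(n-2)), starting from D(0)=1, D(1)=0.
Building up: D(2)=1, D(3)=2, D(4)=9, D(5)=44, D(6)=265, D(7)=1854, D(8)=14833, D(9)=133496, D(10)=1334961.
Total arrangements: 10! = 3628800.
Probability = D(10)/10! = 16481/44800.

Final answer: D(10)/10! = 1334961/3628800 = 0.367879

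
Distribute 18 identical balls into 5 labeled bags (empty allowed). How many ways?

Stars and bars: C(n+k-1, k-1) = C(22,4).

Final answer: C(22,4) = 7315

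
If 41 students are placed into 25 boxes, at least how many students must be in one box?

By the pigeonhole principle: ceiling(41/25).

Final answer: 2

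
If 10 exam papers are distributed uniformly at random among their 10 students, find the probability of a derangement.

D(n) = (n-1)(D(n-1) + D(n-2)), D(0)=1, D(1)=0.
Building up: D(2)=1, D(3)=2, D(4)=9, D(5)=44, D(6)=265, D(7)=1854, D(8)=14833, D(9)=133496, D(10)=1334961.
Total arrangements: 10! = 3628800.
Probability = D(10)/10! = 16481/44800.

Final answer: D(10)/10! = 1334961/3628800 = 0.367879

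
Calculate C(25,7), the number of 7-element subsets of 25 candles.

C(25,7) = 25!/(7! x 18!).

Final answer: \binom{25}{7} = 480700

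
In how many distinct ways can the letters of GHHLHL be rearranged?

Letters (G:1, H:3, L:2). Total letters: 6.
Permutations = 6!/(3! x 2!).

Final answer: 60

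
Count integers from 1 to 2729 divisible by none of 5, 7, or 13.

|div by 5|=545, |div by 7|=389, |div by 13|=209.
|div by 5&7|=77, |div by 5&13|=41, |div by 7&13|=29, |div by all|=5.
By inclusion-exclusion, divisible by at least one: 545+389+209-77-41-29+5 = 1001.
Not divisible by any: 2729 - 1001.

Final answer: 1728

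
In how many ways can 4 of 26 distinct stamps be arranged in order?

P(26,4) = 26!/(26-4)! = 26!/22!.

Final answer: P(26,4) = 358800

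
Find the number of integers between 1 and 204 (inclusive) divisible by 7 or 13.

Multiples of 7: 29. Multiples of 13: 15. Of both (lcm=91): 2.
By inclusion-exclusion: 29 + 15 - 2.

Final answer: 42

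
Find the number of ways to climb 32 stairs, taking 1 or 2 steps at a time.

Let f(n) count the ways. The last step is size 1 or 2, so f(n) = f(n-1) + f(n-2) with f(1)=1, f(2)=2.
Building up term by term: f(1)=1, f(2)=2, f(3)=3, f(4)=5, f(5)=8, f(6)=13, f(7)=21, f(8)=34, f(9)=55, f(10)=89, f(11)=144, f(12)=233, f(13)=377, f(14)=610, f(15)=987, f(16)=1597, f(17)=2584, f(18)=4181, f(19)=6765, f(20)=10946, f(21)=17711, f(22)=28657, f(23)=46368, f(24)=75025, f(25)=121393, f(26)=196418, f(27)=317811, f(28)=514229, f(29)=832040, f(30)=1346269, f(31)=2178309, f(32)=3524578.

Final answer: 3524578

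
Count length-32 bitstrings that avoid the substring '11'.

A valid string ends in 0 (append to any length-(n-1) valid string) or in 01 (append to any length-(n-2) valid string), so a(n) = a(n-1) + a(n-2) with a(1)=2, a(2)=3.
Building up term by term: a(1)=2, a(2)=3, a(3)=5, a(4)=8, a(5)=13, a(6)=21, a(7)=34, a(8)=55, a(9)=89, a(10)=144, a(11)=233, a(12)=377, a(13)=610, a(14)=987, a(15)=1597, a(16)=2584, a(17)=4181, a(18)=6765, a(19)=10946, a(20)=17711, a(21)=28657, a(22)=46368, a(23)=75025, a(24)=121393, a(25)=196418, a(26)=317811, a(27)=514229, a(28)=832040, a(29)=1346269, a(30)=2178309, a(31)=3524578, a(32)=5702887.

Final answer: 5702887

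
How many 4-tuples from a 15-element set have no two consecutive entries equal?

Let g(n) count such strings. g(1) = 15, and each valid string of length n-1 extends in 14 ways (any symbol but the last), so g(n) = 14 g(n-1).
Total: g(4) = 15 x 14^3.

Final answer: 15 x 14^{3} = 41160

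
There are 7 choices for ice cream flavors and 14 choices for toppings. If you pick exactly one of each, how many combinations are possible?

By the multiplication principle: 7 x 14.

Final answer: 98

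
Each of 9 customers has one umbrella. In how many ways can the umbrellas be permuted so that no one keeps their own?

Use the recurrence D(n) = (n-1)(D(n-1) + D(n-2)) with D(0)=1, D(1)=0.
D(2) = 1 x (0 + 1) = 1
D(3) = 2 x (1 + 0) = 2
D(4) = 3 x (2 + 1) = 9
D(5) = 4 x (9 + 2) = 44
D(6) = 5 x (44 + 9) = 265
D(7) = 6 x (265 + 44) = 1854
D(8) = 7 x (1854 + 265) = 14833
D(9) = 8 x (D(8) + D(7)) = 8 x (14833 + 1854)

Final answer: D(9) = 133496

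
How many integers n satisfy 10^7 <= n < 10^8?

The leading digit cannot be 0 (9 options); the other 7 digits can be anything (10 options each).
Total: 9 x 10^7.

Final answer: 90000000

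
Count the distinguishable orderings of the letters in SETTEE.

Letters (E:3, S:1, T:2). Total letters: 6.
Permutations = 6!/(3! x 2!).

Final answer: 60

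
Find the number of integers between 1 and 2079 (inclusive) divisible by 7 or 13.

Multiples of 7: 297. Multiples of 13: 159. Of both (lcm=91): 22.
By inclusion-exclusion: 297 + 159 - 22.

Final answer: 434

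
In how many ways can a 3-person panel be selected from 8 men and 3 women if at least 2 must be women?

Sum over valid woman counts:
C(3,2)C(8,1) = 24
C(3,3)C(8,0) = 1
Total: 24 + 1.

Final answer: 25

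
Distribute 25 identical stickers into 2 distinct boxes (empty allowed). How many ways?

Stars and bars: C(n+k-1, k-1) = C(26,1).

Final answer: C(26,1) = 26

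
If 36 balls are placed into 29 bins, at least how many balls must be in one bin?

By the pigeonhole principle: ceiling(36/29).

Final answer: 2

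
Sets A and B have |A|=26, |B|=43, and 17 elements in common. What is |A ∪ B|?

|A union B| = |A| + |B| - |A intersect B| = 26 + 43 - 17.

Final answer: 52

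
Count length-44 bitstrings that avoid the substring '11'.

Let a(n) count valid strings. If the last bit is 0 the prefix is any valid string of length n-1; if it is 1 the string must end in 01 with a valid prefix of length n-2. So a(n) = a(n-1) + a(n-2), a(1)=2, a(2)=3.
Computing successive values: a(1)=2, a(2)=3, a(3)=5, a(4)=8, a(5)=13, a(6)=21, a(7)=34, a(8)=55, a(9)=89, a(10)=144, a(11)=233, a(12)=377, a(13)=610, a(14)=987, a(15)=1597, a(16)=2584, a(17)=4181, a(18)=6765, a(19)=10946, a(20)=17711, a(21)=28657, a(22)=46368, a(23)=75025, a(24)=121393, a(25)=196418, a(26)=317811, a(27)=514229, a(28)=832040, a(29)=1346269, a(30)=2178309, a(31)=3524578, a(32)=5702887, a(33)=9227465, a(34)=14930352, a(35)=24157817, a(36)=39088169, a(37)=63245986, a(38)=102334155, a(39)=165580141, a(40)=267914296, a(41)=433494437, a(42)=701408733, a(43)=1134903170, a(44)=1836311903.

Final answer: 1836311903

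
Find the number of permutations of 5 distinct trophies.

The number of ways to arrange 5 distinct objects is 5!.

Final answer: 5! = 120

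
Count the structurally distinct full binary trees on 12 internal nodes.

The structures are counted by the Catalan number C_n. Here n = 12.
C_n = (2n)!/(n!(n+1)!), so C_{12} = 24!/(12! x 13!) = C(24,12)/13 = 2704156/13.

Final answer: C_{12} = 208012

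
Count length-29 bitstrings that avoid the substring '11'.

A valid string ends in 0 (append to any length-(n-1) valid string) or in 01 (append to any length-(n-2) valid string), so a(n) = a(n-1) + a(n-2) with a(1)=2, a(2)=3.
Computing successive values: a(1)=2, a(2)=3, a(3)=5, a(4)=8, a(5)=13, a(6)=21, a(7)=34, a(8)=55, a(9)=89, a(10)=144, a(11)=233, a(12)=377, a(13)=610, a(14)=987, a(15)=1597, a(16)=2584, a(17)=4181, a(18)=6765, a(19)=10946, a(20)=17711, a(21)=28657, a(22)=46368, a(23)=75025, a(24)=121393, a(25)=196418, a(26)=317811, a(27)=514229, a(28)=832040, a(29)=1346269.

Final answer: 1346269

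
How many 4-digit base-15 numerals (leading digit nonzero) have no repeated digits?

The leading digit has 14 choices (anything but zero); the next has 14 (anything but the first), then 13, and so on, one fewer each time.
Total: 14 x 14 x 13 x 12.

Final answer: 30576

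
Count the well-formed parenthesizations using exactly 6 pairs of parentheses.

This is a standard Catalan-number count: the answer is C_n. Here n = 6 (pairs).
Using C_0 = 1 and C_(k+1) = C_k x 2(2k+1)/(k+2), build up term by term: C_1=1, C_2=2, C_3=5, C_4=14, C_5=42, C_6=132.

Final answer: C_{6} = 132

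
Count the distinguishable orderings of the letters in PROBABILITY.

Letters (A:1, B:2, I:2, L:1, O:1, P:1, R:1, T:1, Y:1). Total letters: 11.
Permutations = 11!/(2! x 2!).

Final answer: 9979200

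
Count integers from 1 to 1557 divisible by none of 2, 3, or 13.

|div by 2|=778, |div by 3|=519, |div by 13|=119.
|div by 2&3|=259, |div by 2&13|=59, |div by 3&13|=39, |div by all|=19.
By inclusion-exclusion, divisible by at least one: 778+519+119-259-59-39+19 = 1078.
Not divisible by any: 1557 - 1078.

Final answer: 479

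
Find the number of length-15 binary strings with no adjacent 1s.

A valid string ends in 0 (append to any length-(n-1) valid string) or in 01 (append to any length-(n-2) valid string), so a(n) = a(n-1) + a(n-2) with a(1)=2, a(2)=3.
Iterating the recurrence: a(1)=2, a(2)=3, a(3)=5, a(4)=8, a(5)=13, a(6)=21, a(7)=34, a(8)=55, a(9)=89, a(10)=144, a(11)=233, a(12)=377, a(13)=610, a(14)=987, a(15)=1597.

Final answer: 1597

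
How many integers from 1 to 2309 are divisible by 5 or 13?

Multiples of 5: 461. Multiples of 13: 177. Of both (lcm=65): 35.
By inclusion-exclusion: 461 + 177 - 35.

Final answer: 603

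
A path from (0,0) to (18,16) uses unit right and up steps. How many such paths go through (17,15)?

Paths (0,0)->(17,15): C(32,15) = 565722720.
Paths (17,15)->(18,16): C(2,1) = 2.
By multiplication principle: 565722720 x 2.

Final answer: 1131445440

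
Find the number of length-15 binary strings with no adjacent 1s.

A valid string ends in 0 (append to any length-(n-1) valid string) or in 01 (append to any length-(n-2) valid string), so a(n) = a(n-1) + a(n-2) with a(1)=2, a(2)=3.
Computing successive values: a(1)=2, a(2)=3, a(3)=5, a(4)=8, a(5)=13, a(6)=21, a(7)=34, a(8)=55, a(9)=89, a(10)=144, a(11)=233, a(12)=377, a(13)=610, a(14)=987, a(15)=1597.

Final answer: 1597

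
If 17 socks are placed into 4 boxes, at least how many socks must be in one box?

By the pigeonhole principle: ceiling(17/4).

Final answer: 5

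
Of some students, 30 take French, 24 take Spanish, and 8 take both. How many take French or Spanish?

|A union B| = |A| + |B| - |A intersect B| = 30 + 24 - 8.

Final answer: 46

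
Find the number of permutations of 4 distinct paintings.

The number of ways to arrange 4 distinct objects is 4!.

Final answer: 4! = 24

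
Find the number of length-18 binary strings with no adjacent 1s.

Let a(n) count valid strings. If the last bit is 0 the prefix is any valid string of length n-1; if it is 1 the string must end in 01 with a valid prefix of length n-2. So a(n) = a(n-1) + a(n-2), a(1)=2, a(2)=3.
Building up term by term: a(1)=2, a(2)=3, a(3)=5, a(4)=8, a(5)=13, a(6)=21, a(7)=34, a(8)=55, a(9)=89, a(10)=144, a(11)=233, a(12)=377, a(13)=610, a(14)=987, a(15)=1597, a(16)=2584, a(17)=4181, a(18)=6765.

Final answer: 6765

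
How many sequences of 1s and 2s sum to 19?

Let f(n) count the ways. The last step is size 1 or 2, so f(n) = f(n-1) + f(n-2) with f(1)=1, f(2)=2.
Computing successive values: f(1)=1, f(2)=2, f(3)=3, f(4)=5, f(5)=8, f(6)=13, f(7)=21, f(8)=34, f(9)=55, f(10)=89, f(11)=144, f(12)=233, f(13)=377, f(14)=610, f(15)=987, f(16)=1597, f(17)=2584, f(18)=4181, f(19)=6765.

Final answer: 6765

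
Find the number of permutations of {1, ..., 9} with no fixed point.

Derangements satisfy D(n) = (n-1)(D(n-1) + D(n-2)), starting from D(0)=1, D(1)=0.
D(2) = 1 x (0 + 1) = 1
D(3) = 2 x (1 + 0) = 2
D(4) = 3 x (2 + 1) = 9
D(5) = 4 x (9 + 2) = 44
D(6) = 5 x (44 + 9) = 265
D(7) = 6 x (265 + 44) = 1854
D(8) = 7 x (1854 + 265) = 14833
D(9) = 8 x (D(8) + D(7)) = 8 x (14833 + 1854)

Final answer: D(9) = 133496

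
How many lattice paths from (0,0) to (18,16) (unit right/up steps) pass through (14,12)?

Paths (0,0)->(14,12): C(26,12) = 9657700.
Paths (14,12)->(18,16): C(8,4) = 70.
By multiplication principle: 9657700 x 70.

Final answer: 676039000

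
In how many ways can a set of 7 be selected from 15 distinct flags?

C(15,7) = 15!/(7! x (15-7)!).

Final answer: C(15,7) = 6435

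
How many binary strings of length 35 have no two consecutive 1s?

A valid string ends in 0 (append to any length-(n-1) valid string) or in 01 (append to any length-(n-2) valid string), so a(n) = a(n-1) + a(n-2) with a(1)=2, a(2)=3.
Iterating the recurrence: a(1)=2, a(2)=3, a(3)=5, a(4)=8, a(5)=13, a(6)=21, a(7)=34, a(8)=55, a(9)=89, a(10)=144, a(11)=233, a(12)=377, a(13)=610, a(14)=987, a(15)=1597, a(16)=2584, a(17)=4181, a(18)=6765, a(19)=10946, a(20)=17711, a(21)=28657, a(22)=46368, a(23)=75025, a(24)=121393, a(25)=196418, a(26)=317811, a(27)=514229, a(28)=832040, a(29)=1346269, a(30)=2178309, a(31)=3524578, a(32)=5702887, a(33)=9227465, a(34)=14930352, a(35)=24157817.

Final answer: 24157817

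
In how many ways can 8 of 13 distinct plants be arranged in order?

P(13,8) = 13!/(13-8)! = 13!/5!.

Final answer: P(13,8) = 51891840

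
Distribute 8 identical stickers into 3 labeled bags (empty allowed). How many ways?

Stars and bars: C(n+k-1, k-1) = C(10,2).

Final answer: C(10,2) = 45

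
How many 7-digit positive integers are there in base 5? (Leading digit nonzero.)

In base 5, the leading digit has 4 choices (1..4); each of the remaining 6 digits has 5 choices.
Total: 4 x 5^6.

Final answer: 62500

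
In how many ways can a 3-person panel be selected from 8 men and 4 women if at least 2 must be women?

Sum over valid woman counts:
C(4,2)C(8,1) = 48
C(4,3)C(8,0) = 4
Total: 48 + 4.

Final answer: 52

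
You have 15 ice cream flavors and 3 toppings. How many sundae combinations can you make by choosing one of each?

By the multiplication principle: 15 x 3.

Final answer: 45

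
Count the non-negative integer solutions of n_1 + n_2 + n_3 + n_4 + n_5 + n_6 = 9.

Stars and bars with 9 stars and 5 bars:
C(9+6-1, 6-1) = C(14,5).

Final answer: C(14,5) = 2002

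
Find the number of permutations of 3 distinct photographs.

The number of ways to arrange 3 distinct objects is 3!.

Final answer: 3! = 6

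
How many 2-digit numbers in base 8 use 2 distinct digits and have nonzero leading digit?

First digit: 7 (nonzero). Second: 7 (not first). Third: 6, etc.
Total: 7 x 7.

Final answer: 49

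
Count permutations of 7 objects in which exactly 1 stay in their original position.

Choose which 1 elements are fixed: C(7,1) = 7.
Derange the remaining 6 using D(j) = (j-1)(D(j-1) + D(j-2)), D(0)=1, D(1)=0: D(2)=1, D(3)=2, D(4)=9, D(5)=44, D(6)=265.
Total: 7 x 265.

Final answer: C(7,1) D(6) = 1855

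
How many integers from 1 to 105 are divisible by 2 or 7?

Multiples of 2: 52. Multiples of 7: 15. Of both (lcm=14): 7.
By inclusion-exclusion: 52 + 15 - 7.

Final answer: 60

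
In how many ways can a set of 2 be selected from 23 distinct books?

C(23,2) = 23!/(2! x (23-2)!).

Final answer: C(23,2) = 253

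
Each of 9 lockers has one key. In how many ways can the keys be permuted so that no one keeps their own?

Use the recurrence D(n) = (n-1)(D(n-1) + D(n-2)) with D(0)=1, D(1)=0.
D(2) = 1 x (0 + 1) = 1
D(3) = 2 x (1 + 0) = 2
D(4) = 3 x (2 + 1) = 9
D(5) = 4 x (9 + 2) = 44
D(6) = 5 x (44 + 9) = 265
D(7) = 6 x (265 + 44) = 1854
D(8) = 7 x (1854 + 265) = 14833
D(9) = 8 x (D(8) + D(7)) = 8 x (14833 + 1854)

Final answer: D(9) = 133496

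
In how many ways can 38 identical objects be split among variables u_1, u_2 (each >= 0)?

Stars and bars with 38 stars and 1 bars:
C(38+2-1, 2-1) = C(39,1).

Final answer: C(39,1) = 39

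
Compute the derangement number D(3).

Use the recurrence D(n) = (n-1)(D(n-1) + D(n-2)) with D(0)=1, D(1)=0.
Building up: D(2)=1.
D(3) = 2 x (D(2) + D(1)) = 2 x (1 + 0).

Final answer: D(3) = 2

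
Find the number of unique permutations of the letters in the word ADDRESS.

Letters (A:1, D:2, E:1, R:1, S:2). Total letters: 7.
Permutations = 7!/(2! x 2!).

Final answer: 1260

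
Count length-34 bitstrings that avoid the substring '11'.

A valid string ends in 0 (append to any length-(n-1) valid string) or in 01 (append to any length-(n-2) valid string), so a(n) = a(n-1) + a(n-2) with a(1)=2, a(2)=3.
Iterating the recurrence: a(1)=2, a(2)=3, a(3)=5, a(4)=8, a(5)=13, a(6)=21, a(7)=34, a(8)=55, a(9)=89, a(10)=144, a(11)=233, a(12)=377, a(13)=610, a(14)=987, a(15)=1597, a(16)=2584, a(17)=4181, a(18)=6765, a(19)=10946, a(20)=17711, a(21)=28657, a(22)=46368, a(23)=75025, a(24)=121393, a(25)=196418, a(26)=317811, a(27)=514229, a(28)=832040, a(29)=1346269, a(30)=2178309, a(31)=3524578, a(32)=5702887, a(33)=9227465, a(34)=14930352.

Final answer: 14930352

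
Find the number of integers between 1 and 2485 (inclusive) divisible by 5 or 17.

Multiples of 5: 497. Multiples of 17: 146. Of both (lcm=85): 29.
By inclusion-exclusion: 497 + 146 - 29.

Final answer: 614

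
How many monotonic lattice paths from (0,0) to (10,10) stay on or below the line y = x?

Total monotonic paths to (10,10): C(20,10) = 184756.
Reflecting each bad path at its first crossing gives a bijection with paths to (9,11): C(20,11) = 167960.
Valid Dyck paths: 184756 - 167960.
(These counts are the Catalan numbers.)

Final answer: C_{10} = 16796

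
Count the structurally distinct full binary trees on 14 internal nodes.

This is counted by the nth Catalan number C_n. Here n = 14.
C_n = C(2n,n) - C(2n,n+1), so C_{14} = C(28,14) - C(28,15) = 40116600 - 37442160.

Final answer: C_{14} = 2674440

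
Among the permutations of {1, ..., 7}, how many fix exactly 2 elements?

Choose which 2 elements are fixed: C(7,2) = 21.
Derange the remaining 5 using D(j) = (j-1)(D(j-1) + D(j-2)), D(0)=1, D(1)=0: D(2)=1, D(3)=2, D(4)=9, D(5)=44.
Total: 21 x 44.

Final answer: C(7,2) D(5) = 924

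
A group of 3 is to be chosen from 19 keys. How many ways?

C(19,3) = 19!/(3! x 16!).

Final answer: \binom{19}{3} = 969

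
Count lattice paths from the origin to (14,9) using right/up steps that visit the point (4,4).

Paths (0,0)->(4,4): C(8,4) = 70.
Paths (4,4)->(14,9): C(15,5) = 3003.
By multiplication principle: 70 x 3003.

Final answer: 210210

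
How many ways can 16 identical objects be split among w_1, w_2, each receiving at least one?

Substitute w'_i = w_i - 1 (so w'_i >= 0). Then sum w'_i = 16 - 2 = 14.
Stars and bars: C(14+2-1, 2-1) = C(15,1).

Final answer: C(15,1) = 15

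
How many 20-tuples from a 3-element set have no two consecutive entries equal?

Let g(n) count such strings. g(1) = 3, and each valid string of length n-1 extends in 2 ways (any symbol but the last), so g(n) = 2 g(n-1).
Total: g(20) = 3 x 2^19.

Final answer: 3 x 2^{19} = 1572864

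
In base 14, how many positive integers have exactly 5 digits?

In base 14, the leading digit has 13 choices (1..13); each of the remaining 4 digits has 14 choices.
Total: 13 x 14^4.

Final answer: 499408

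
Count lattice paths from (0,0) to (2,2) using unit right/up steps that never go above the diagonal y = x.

Total monotonic paths to (2,2): C(4,2) = 6.
By the reflection principle, paths that go above the diagonal number C(4,3) = 4.
Valid Dyck paths: 6 - 4.
(This is the Catalan number C_{2}.)

Final answer: C_{2} = 2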